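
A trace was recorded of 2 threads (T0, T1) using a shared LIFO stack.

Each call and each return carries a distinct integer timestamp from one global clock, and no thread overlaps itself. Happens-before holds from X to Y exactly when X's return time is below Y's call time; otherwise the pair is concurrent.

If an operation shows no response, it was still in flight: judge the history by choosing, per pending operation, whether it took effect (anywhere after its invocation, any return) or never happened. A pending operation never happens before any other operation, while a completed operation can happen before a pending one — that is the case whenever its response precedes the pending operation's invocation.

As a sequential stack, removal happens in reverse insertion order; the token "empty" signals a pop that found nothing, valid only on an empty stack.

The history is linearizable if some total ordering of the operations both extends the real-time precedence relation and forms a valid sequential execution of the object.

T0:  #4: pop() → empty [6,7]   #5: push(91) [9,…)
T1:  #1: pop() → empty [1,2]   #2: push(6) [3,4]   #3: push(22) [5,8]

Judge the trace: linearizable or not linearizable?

not linearizable

cut after 6 events: linearizable; cut after 7 events (#4 responds, time 7): not linearizable
one real-time candidate order over the 3 completed operations — the LIFO stack replay rejects it
completion choices over the 1 pending operation (#3) were checked; none helps
sample order #1, #2, #4 (pending dropped) stalls at step 3 — #4 pop() → empty has no legal effect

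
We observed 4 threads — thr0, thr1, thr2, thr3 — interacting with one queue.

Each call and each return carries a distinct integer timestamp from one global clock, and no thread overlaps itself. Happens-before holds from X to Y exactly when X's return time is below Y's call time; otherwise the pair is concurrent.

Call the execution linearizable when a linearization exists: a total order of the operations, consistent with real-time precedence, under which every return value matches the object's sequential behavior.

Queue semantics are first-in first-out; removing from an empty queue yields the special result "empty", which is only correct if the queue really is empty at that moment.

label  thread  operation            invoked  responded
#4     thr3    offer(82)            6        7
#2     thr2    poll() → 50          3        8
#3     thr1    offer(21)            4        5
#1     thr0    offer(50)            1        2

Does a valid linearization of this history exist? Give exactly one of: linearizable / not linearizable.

linearizable

one valid linearization: #1, #2, #3, #4
1. #1 offer(50), leaving queue <50>
2. #2 poll() → 50, leaving queue <>
3. #3 offer(21), leaving queue <21>
4. #4 offer(82), leaving queue <21,82>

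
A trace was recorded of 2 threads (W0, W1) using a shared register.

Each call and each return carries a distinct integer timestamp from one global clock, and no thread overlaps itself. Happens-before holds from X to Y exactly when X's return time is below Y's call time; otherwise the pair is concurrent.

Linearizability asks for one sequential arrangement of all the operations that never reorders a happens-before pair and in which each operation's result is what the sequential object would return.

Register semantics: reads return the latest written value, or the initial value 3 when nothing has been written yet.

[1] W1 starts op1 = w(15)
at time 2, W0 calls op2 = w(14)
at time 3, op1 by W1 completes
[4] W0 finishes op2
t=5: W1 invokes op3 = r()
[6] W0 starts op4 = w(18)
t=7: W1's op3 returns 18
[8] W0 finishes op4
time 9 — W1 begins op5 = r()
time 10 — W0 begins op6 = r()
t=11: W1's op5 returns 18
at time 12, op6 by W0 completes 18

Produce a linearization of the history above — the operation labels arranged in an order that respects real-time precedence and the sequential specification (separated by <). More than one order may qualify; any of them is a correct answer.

after step 1 (op1 w(15)): value 15
after step 2 (op2 w(14)): value 14
after step 3 (op4 w(18)): value 18
after step 4 (op3 r() → 18): value 18
after step 5 (op5 r() → 18): value 18
after step 6 (op6 r() → 18): value 18

op1 < op2 < op4 < op3 < op5 < op6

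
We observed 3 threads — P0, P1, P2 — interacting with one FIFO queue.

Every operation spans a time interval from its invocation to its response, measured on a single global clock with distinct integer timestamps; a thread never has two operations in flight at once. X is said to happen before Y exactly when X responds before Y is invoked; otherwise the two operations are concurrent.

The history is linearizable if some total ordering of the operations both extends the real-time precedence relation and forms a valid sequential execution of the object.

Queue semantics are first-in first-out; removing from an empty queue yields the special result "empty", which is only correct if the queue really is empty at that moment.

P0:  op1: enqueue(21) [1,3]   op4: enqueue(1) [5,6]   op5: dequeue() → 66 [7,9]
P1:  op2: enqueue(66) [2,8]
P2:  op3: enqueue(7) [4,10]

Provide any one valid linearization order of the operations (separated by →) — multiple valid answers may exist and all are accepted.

op2 → op1 → op3 → op4 → op5

after step 1 (op2 enqueue(66)): queue <66>
after step 2 (op1 enqueue(21)): queue <66,21>
after step 3 (op3 enqueue(7)): queue <66,21,7>
after step 4 (op4 enqueue(1)): queue <66,21,7,1>
after step 5 (op5 dequeue() → 66): queue <21,7,1>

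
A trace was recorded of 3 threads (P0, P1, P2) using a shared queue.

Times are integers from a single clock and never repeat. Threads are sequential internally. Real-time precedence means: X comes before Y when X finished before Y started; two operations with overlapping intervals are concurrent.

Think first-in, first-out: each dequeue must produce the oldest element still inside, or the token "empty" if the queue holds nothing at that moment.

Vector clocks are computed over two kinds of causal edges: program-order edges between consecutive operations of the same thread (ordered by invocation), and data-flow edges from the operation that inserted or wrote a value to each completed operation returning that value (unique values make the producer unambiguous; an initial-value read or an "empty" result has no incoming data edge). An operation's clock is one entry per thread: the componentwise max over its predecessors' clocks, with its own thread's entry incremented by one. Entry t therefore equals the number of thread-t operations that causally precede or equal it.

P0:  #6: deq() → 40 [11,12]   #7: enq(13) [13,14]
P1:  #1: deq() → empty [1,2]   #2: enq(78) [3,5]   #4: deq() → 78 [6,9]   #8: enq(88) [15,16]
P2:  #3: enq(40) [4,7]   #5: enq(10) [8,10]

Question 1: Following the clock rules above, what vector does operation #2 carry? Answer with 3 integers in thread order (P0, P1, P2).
(0, 2, 0)

root op #3, invoked 4: fresh clock plus P2's own tick → (0, 0, 1)
root op #1, invoked 1: fresh clock plus P1's own tick → (0, 1, 0)
VC(#5, invoked at 8): max of VC(#3)=(0, 0, 1), then +1 on thread P2 → (0, 0, 2)
VC(#2, invoked at 3): max of VC(#1)=(0, 1, 0), then +1 on thread P1 → (0, 2, 0)
VC(#6, invoked at 11): max of VC(#3)=(0, 0, 1), then +1 on thread P0 → (1, 0, 1)
VC(#4, invoked at 6): max of VC(#2)=(0, 2, 0), then +1 on thread P1 → (0, 3, 0)
VC(#7, invoked at 13): max of VC(#6)=(1, 0, 1), then +1 on thread P0 → (2, 0, 1)
VC(#8, invoked at 15): max of VC(#4)=(0, 3, 0), then +1 on thread P1 → (0, 4, 0)
target: VC(#2) = (0, 2, 0)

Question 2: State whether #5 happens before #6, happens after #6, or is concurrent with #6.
before

#5 spans [8,10], #6 spans [11,12]
resp(#5)=10 < inv(#6)=11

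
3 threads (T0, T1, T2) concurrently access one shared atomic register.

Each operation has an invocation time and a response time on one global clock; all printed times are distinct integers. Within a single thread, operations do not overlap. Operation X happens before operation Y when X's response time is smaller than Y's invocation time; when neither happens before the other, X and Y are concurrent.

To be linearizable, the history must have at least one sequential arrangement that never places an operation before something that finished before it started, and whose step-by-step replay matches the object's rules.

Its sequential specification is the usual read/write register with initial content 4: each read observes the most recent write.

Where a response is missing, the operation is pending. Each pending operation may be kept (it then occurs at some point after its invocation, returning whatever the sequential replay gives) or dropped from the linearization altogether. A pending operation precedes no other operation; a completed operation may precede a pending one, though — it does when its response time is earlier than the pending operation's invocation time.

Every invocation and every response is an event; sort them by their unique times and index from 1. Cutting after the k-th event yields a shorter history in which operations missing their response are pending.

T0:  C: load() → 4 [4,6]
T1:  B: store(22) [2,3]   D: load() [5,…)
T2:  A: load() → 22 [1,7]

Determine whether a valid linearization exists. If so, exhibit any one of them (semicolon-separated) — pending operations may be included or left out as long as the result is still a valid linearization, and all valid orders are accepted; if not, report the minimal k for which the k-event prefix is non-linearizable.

not linearizable — minimal violating prefix: 6 events

through event 5 a valid linearization exists; event 6 (C responding at time 6) ends that
a single order respects real time; the 2 completed atomic register operations fail replay along it
including or dropping the 2 pending operations (A, D) in any combination fails
take B, C (pending dropped): step 2 already fails, because C load() → 4 cannot occur there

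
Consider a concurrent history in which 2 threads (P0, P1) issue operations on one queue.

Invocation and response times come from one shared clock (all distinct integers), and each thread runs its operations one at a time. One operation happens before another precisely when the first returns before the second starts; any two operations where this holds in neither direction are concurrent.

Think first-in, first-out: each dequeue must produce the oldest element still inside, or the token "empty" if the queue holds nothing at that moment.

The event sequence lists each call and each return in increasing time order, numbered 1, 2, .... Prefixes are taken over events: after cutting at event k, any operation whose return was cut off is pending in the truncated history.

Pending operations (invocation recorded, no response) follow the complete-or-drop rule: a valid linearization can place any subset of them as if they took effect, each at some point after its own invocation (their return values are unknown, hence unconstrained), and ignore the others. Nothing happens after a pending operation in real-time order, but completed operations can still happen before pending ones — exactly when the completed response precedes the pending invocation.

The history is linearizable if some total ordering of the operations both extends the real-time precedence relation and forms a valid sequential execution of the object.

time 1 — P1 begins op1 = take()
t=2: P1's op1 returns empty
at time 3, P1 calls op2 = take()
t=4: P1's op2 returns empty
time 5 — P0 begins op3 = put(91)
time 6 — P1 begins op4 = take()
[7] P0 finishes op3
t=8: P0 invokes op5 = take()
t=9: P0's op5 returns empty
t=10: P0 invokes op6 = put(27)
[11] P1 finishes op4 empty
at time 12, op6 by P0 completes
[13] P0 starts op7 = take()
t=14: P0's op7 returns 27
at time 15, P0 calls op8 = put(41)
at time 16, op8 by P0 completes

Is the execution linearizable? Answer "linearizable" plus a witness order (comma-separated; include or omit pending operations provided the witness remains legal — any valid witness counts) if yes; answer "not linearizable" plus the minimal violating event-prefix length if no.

not linearizable — minimal violating prefix: 11 events

events 1..10 are fine; event 11 — the response of op4 at time 11 — makes the prefix non-linearizable
checked exhaustively: 3 real-time-consistent orders of 5 completed operations, zero legal queue replays
include/drop combinations of the 1 pending operation (op6) were all tried; none helps
sample order op1, op2, op3, op4, op5 (pending dropped) stalls at step 4 — op4 take() → empty has no legal effect
sample order op1, op2, op3, op5, op4 (pending dropped) stalls at step 4 — op5 take() → empty has no legal effect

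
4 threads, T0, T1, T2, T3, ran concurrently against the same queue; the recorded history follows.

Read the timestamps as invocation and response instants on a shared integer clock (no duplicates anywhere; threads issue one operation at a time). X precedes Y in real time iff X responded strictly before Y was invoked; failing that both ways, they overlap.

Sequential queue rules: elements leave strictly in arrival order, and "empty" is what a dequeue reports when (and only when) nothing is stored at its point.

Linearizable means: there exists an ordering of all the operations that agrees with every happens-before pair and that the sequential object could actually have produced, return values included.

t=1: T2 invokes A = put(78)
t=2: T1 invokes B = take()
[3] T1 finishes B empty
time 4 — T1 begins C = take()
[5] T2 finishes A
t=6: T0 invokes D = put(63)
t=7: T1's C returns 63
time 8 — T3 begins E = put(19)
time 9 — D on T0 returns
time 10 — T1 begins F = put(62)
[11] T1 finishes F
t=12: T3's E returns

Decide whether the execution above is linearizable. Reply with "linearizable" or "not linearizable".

cut after 6 events: linearizable; cut after 7 events (C responds, time 7): not linearizable
all 3 real-time-respecting orders fail — 3 completed queue operations, no legal replay
no completion choice of the 1 pending operation (D) rescues it — every subset was tried
sample order A, B, C (pending dropped) stalls at step 2 — B take() → empty has no legal effect
sample order B, A, C (pending dropped) stalls at step 3 — C take() → 63 has no legal effect

not linearizable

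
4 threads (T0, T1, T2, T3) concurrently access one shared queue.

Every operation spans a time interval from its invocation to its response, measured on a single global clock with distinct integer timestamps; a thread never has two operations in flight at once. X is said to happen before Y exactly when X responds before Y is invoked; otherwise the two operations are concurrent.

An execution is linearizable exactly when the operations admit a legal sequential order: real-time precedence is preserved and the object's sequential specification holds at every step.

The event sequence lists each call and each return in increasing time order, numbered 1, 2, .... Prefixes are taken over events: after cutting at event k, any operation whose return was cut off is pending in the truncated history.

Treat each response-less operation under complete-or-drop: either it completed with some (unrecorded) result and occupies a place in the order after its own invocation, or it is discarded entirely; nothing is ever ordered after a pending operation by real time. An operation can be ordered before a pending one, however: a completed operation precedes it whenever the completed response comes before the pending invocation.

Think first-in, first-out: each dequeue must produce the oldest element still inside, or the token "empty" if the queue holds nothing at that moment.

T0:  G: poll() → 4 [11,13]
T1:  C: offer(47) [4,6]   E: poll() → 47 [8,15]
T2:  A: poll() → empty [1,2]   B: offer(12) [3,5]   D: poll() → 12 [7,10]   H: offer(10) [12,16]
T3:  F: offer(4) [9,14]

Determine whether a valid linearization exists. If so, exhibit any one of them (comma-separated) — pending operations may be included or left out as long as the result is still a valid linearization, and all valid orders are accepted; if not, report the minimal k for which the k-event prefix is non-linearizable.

linearizable — witness: A, B, C, D, E, F, G, H

after step 1 (A poll() → empty): queue <>
after step 2 (B offer(12)): queue <12>
after step 3 (C offer(47)): queue <12,47>
after step 4 (D poll() → 12): queue <47>
after step 5 (E poll() → 47): queue <>
after step 6 (F offer(4)): queue <4>
after step 7 (G poll() → 4): queue <>
after step 8 (H offer(10)): queue <10>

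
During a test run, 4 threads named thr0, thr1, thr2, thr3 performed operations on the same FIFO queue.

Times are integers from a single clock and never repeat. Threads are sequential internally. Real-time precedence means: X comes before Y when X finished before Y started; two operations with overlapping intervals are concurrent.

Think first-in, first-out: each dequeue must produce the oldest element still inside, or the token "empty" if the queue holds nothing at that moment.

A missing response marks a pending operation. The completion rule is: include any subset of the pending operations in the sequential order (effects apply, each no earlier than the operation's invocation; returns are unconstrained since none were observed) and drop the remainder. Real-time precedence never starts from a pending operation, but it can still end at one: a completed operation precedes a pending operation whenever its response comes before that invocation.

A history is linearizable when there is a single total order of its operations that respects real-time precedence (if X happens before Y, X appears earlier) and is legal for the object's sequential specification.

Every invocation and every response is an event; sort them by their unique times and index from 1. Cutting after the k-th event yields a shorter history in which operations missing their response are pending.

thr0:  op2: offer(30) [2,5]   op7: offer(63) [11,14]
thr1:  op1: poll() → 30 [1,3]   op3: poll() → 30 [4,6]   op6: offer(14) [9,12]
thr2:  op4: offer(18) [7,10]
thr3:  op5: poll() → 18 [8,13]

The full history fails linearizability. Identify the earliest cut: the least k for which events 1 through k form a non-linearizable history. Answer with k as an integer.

events 1..5 are linearizable; a witness order is op2, op1:
after step 1 (op2 offer(30)): queue <30>
after step 2 (op1 poll() → 30): queue <>
at event 6 (op3's time-6 response) nothing linearizes any more
one such order, op1, op2, op3, breaks at step 1 where op1 poll() → 30 is illegal
one such order, op1, op3, op2, breaks at step 1 where op1 poll() → 30 is illegal

6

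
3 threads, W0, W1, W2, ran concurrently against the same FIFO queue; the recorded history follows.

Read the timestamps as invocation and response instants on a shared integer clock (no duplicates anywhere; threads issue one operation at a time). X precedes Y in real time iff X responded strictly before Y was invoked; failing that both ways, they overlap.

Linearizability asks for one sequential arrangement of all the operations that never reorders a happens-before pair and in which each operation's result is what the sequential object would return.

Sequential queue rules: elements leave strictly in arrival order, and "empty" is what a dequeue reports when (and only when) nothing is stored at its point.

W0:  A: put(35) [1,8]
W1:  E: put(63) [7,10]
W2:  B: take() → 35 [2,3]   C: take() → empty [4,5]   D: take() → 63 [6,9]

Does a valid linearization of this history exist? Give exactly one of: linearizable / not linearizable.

witness order: A, B, C, E, D
1. A put(35), leaving queue <35>
2. B take() → 35, leaving queue <>
3. C take() → empty, leaving queue <>
4. E put(63), leaving queue <63>
5. D take() → 63, leaving queue <>

linearizable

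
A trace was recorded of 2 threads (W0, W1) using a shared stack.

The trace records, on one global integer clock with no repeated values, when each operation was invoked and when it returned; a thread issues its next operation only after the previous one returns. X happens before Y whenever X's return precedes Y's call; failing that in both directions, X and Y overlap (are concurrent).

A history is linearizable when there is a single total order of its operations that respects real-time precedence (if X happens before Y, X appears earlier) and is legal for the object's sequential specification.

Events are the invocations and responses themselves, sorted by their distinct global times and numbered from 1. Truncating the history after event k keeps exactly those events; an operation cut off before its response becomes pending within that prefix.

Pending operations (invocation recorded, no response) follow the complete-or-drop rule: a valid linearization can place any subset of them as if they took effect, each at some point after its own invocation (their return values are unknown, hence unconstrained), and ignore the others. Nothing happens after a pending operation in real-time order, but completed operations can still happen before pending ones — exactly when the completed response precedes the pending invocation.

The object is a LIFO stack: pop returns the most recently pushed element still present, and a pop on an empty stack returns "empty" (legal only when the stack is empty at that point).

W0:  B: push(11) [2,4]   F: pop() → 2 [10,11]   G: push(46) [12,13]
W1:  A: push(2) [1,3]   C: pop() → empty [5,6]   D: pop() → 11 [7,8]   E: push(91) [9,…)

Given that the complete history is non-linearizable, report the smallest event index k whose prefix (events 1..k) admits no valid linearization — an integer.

events 1..5 are linearizable, e.g. via A, B:
step 1: A push(2) — stack <2>
step 2: B push(11) — stack <2,11>
include event 6 — C responding at 6 — and every candidate order breaks
one such order, A, B, C, breaks at step 3 where C pop() → empty is illegal
one such order, B, A, C, breaks at step 3 where C pop() → empty is illegal

6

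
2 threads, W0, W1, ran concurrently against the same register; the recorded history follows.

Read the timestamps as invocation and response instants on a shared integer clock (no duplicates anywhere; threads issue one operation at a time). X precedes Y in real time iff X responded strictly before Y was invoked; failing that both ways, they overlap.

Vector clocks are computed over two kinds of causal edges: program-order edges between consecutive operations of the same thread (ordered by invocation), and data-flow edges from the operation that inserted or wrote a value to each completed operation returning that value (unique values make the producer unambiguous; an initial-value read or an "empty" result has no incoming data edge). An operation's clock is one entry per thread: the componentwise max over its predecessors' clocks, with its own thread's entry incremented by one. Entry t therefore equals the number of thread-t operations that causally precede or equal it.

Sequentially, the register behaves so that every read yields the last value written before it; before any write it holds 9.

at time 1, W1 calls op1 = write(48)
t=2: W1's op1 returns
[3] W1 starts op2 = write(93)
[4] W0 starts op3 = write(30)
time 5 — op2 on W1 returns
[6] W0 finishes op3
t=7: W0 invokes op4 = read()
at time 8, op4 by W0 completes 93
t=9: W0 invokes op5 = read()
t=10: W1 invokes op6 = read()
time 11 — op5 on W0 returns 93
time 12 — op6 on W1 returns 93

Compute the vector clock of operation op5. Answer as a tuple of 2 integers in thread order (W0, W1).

invoked at 1, op1 has no predecessors; its own W1 bump gives (0, 1)
invoked at 4, op3 has no predecessors; its own W0 bump gives (1, 0)
invoked at 3, op2 merges VC(op1)=(0, 1) and bumps W1's slot → (0, 2)
invoked at 10, op6 merges VC(op2)=(0, 2) and bumps W1's slot → (0, 3)
invoked at 7, op4 merges VC(op2)=(0, 2), VC(op3)=(1, 0) and bumps W0's slot → (2, 2)
invoked at 9, op5 merges VC(op2)=(0, 2), VC(op4)=(2, 2) and bumps W0's slot → (3, 2)
target: VC(op5) = (3, 2)

(3, 2)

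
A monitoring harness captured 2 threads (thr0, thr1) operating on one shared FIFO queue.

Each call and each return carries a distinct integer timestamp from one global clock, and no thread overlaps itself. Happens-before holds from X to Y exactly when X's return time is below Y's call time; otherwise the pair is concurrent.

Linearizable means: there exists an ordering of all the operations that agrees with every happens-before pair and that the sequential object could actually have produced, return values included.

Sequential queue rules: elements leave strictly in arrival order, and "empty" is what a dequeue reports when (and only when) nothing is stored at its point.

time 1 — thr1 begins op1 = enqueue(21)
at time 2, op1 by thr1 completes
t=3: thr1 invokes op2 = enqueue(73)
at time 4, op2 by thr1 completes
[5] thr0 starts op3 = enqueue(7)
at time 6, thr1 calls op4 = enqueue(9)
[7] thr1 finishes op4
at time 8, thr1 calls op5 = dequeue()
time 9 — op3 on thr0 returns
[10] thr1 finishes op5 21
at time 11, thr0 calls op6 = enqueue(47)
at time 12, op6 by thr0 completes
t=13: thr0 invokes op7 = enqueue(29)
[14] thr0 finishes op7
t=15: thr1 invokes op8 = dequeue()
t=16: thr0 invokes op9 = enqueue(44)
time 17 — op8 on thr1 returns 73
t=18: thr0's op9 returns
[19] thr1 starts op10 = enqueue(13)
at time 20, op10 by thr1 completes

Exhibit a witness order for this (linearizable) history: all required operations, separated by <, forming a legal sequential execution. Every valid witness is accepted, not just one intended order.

op1 < op2 < op3 < op4 < op5 < op6 < op7 < op8 < op9 < op10

after step 1 (op1 enqueue(21)): queue <21>
after step 2 (op2 enqueue(73)): queue <21,73>
after step 3 (op3 enqueue(7)): queue <21,73,7>
after step 4 (op4 enqueue(9)): queue <21,73,7,9>
after step 5 (op5 dequeue() → 21): queue <73,7,9>
after step 6 (op6 enqueue(47)): queue <73,7,9,47>
after step 7 (op7 enqueue(29)): queue <73,7,9,47,29>
after step 8 (op8 dequeue() → 73): queue <7,9,47,29>
after step 9 (op9 enqueue(44)): queue <7,9,47,29,44>
after step 10 (op10 enqueue(13)): queue <7,9,47,29,44,13>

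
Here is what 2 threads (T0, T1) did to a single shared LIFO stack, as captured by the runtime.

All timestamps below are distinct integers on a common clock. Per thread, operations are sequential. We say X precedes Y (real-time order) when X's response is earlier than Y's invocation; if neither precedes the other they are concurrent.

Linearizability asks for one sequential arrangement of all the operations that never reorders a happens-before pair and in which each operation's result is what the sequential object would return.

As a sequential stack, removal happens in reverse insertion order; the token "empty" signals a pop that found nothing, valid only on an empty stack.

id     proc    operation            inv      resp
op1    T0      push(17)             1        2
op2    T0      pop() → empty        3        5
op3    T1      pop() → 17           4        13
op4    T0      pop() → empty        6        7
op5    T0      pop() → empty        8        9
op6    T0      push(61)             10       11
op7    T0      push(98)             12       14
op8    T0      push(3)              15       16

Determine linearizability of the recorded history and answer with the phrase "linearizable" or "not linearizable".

one valid linearization: op1, op3, op2, op4, op5, op6, op7, op8
after step 1 (op1 push(17)): stack <17>
after step 2 (op3 pop() → 17): stack <>
after step 3 (op2 pop() → empty): stack <>
after step 4 (op4 pop() → empty): stack <>
after step 5 (op5 pop() → empty): stack <>
after step 6 (op6 push(61)): stack <61>
after step 7 (op7 push(98)): stack <61,98>
after step 8 (op8 push(3)): stack <61,98,3>

linearizable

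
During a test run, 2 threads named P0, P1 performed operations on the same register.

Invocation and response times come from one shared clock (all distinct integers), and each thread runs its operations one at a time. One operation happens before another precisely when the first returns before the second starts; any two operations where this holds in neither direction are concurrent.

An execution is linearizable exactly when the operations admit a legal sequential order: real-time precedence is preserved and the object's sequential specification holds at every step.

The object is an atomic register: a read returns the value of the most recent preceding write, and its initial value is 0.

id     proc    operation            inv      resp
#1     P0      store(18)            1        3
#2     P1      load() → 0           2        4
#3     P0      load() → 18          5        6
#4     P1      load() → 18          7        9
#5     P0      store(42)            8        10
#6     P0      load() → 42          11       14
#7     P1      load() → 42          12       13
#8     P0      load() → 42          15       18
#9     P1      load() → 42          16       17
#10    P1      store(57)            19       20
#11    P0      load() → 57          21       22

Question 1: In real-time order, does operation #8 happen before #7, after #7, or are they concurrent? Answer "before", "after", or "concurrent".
Answer: after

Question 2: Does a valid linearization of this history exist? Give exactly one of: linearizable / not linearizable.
linearizable

witness order: #2, #1, #3, #4, #5, #6, #7, #8, #9, #10, #11
after step 1 (#2 load() → 0): value 0
after step 2 (#1 store(18)): value 18
after step 3 (#3 load() → 18): value 18
after step 4 (#4 load() → 18): value 18
after step 5 (#5 store(42)): value 42
after step 6 (#6 load() → 42): value 42
after step 7 (#7 load() → 42): value 42
after step 8 (#8 load() → 42): value 42
after step 9 (#9 load() → 42): value 42
after step 10 (#10 store(57)): value 57
after step 11 (#11 load() → 57): value 57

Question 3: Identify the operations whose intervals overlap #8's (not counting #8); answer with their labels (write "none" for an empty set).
Answer: #9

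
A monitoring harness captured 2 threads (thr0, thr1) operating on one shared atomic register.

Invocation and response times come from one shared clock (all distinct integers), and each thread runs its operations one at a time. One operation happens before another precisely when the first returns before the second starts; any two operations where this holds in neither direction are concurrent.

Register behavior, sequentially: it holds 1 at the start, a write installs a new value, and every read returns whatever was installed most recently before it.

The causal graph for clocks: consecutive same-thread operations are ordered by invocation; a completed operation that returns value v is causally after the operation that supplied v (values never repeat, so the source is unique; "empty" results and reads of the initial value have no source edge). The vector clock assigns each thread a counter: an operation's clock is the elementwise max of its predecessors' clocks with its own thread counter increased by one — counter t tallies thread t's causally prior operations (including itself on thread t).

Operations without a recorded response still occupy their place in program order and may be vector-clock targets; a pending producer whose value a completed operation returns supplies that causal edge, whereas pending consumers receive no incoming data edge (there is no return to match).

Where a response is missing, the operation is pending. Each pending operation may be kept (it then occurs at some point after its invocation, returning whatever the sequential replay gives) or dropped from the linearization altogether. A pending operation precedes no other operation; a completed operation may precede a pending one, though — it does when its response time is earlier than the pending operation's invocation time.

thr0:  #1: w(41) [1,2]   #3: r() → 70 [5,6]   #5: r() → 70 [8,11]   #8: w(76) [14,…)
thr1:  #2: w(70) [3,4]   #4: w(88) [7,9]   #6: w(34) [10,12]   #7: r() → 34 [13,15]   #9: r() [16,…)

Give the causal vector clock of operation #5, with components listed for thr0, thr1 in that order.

(3, 1)

#2 (invocation 3): nothing precedes it; thr1's component alone gives (0, 1)
#1 (invocation 1): nothing precedes it; thr0's component alone gives (1, 0)
#4, invoked 7, takes VC(#2)=(0, 1) under max, adds 1 for thr1 → (0, 2)
#6, invoked 10, takes VC(#4)=(0, 2) under max, adds 1 for thr1 → (0, 3)
#3, invoked 5, takes VC(#1)=(1, 0), VC(#2)=(0, 1) under max, adds 1 for thr0 → (2, 1)
#7, invoked 13, takes VC(#6)=(0, 3) under max, adds 1 for thr1 → (0, 4)
#5, invoked 8, takes VC(#2)=(0, 1), VC(#3)=(2, 1) under max, adds 1 for thr0 → (3, 1)
#9, invoked 16, takes VC(#7)=(0, 4) under max, adds 1 for thr1 → (0, 5)
#8, invoked 14, takes VC(#5)=(3, 1) under max, adds 1 for thr0 → (4, 1)
target: VC(#5) = (3, 1)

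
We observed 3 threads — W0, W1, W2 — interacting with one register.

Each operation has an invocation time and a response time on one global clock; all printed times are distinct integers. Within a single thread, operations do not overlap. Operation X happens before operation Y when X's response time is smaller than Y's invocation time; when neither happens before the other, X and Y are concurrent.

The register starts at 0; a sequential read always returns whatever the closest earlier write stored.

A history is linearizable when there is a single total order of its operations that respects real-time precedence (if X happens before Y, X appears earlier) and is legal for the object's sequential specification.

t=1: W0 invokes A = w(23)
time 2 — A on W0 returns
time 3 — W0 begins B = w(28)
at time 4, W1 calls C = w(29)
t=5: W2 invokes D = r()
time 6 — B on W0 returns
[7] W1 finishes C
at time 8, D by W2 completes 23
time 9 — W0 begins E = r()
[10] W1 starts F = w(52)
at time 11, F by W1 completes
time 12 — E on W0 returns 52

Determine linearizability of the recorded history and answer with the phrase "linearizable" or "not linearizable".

linearizable

one valid linearization: A, D, B, C, F, E
1. A w(23), leaving value 23
2. D r() → 23, leaving value 23
3. B w(28), leaving value 28
4. C w(29), leaving value 29
5. F w(52), leaving value 52
6. E r() → 52, leaving value 52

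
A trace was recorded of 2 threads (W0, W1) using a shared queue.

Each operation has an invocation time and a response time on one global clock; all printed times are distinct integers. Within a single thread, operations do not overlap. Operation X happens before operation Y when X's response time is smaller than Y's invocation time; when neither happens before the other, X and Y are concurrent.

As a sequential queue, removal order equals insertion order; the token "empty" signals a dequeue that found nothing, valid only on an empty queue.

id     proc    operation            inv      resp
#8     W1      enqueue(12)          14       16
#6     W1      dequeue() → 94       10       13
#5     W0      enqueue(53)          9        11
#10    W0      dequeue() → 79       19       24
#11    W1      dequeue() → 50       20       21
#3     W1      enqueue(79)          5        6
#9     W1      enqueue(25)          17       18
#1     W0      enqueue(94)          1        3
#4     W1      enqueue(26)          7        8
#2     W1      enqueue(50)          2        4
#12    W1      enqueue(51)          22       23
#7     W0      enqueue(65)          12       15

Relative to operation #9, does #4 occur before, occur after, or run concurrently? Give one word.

#4 spans [7,8], #9 spans [17,18]
resp(#4)=8 < inv(#9)=17

before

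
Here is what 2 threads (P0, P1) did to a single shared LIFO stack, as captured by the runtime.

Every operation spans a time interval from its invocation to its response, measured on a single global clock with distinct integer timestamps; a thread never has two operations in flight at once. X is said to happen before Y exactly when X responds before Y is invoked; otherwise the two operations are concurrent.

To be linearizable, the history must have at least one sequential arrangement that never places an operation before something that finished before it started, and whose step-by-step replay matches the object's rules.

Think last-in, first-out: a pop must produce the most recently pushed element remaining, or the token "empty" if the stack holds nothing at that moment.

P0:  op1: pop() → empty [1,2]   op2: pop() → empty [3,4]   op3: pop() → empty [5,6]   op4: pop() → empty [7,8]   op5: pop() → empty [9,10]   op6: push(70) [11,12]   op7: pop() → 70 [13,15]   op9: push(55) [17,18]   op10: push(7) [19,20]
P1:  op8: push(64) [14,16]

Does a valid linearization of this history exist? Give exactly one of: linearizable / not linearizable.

one valid linearization: op1, op2, op3, op4, op5, op6, op7, op8, op9, op10
step 1: op1 pop() → empty — stack <>
step 2: op2 pop() → empty — stack <>
step 3: op3 pop() → empty — stack <>
step 4: op4 pop() → empty — stack <>
step 5: op5 pop() → empty — stack <>
step 6: op6 push(70) — stack <70>
step 7: op7 pop() → 70 — stack <>
step 8: op8 push(64) — stack <64>
step 9: op9 push(55) — stack <64,55>
step 10: op10 push(7) — stack <64,55,7>

linearizable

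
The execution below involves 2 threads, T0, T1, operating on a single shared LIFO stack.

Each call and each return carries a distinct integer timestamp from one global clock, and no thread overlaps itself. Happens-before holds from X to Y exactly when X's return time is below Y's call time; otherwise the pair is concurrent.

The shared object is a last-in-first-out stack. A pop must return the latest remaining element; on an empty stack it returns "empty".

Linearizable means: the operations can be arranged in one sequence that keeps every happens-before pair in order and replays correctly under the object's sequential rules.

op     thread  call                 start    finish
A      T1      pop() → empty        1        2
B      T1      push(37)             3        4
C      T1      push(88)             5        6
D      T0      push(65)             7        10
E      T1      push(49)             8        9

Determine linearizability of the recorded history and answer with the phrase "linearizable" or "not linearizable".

witness order: A, B, C, D, E
step 1: A pop() → empty — stack <>
step 2: B push(37) — stack <37>
step 3: C push(88) — stack <37,88>
step 4: D push(65) — stack <37,88,65>
step 5: E push(49) — stack <37,88,65,49>

linearizable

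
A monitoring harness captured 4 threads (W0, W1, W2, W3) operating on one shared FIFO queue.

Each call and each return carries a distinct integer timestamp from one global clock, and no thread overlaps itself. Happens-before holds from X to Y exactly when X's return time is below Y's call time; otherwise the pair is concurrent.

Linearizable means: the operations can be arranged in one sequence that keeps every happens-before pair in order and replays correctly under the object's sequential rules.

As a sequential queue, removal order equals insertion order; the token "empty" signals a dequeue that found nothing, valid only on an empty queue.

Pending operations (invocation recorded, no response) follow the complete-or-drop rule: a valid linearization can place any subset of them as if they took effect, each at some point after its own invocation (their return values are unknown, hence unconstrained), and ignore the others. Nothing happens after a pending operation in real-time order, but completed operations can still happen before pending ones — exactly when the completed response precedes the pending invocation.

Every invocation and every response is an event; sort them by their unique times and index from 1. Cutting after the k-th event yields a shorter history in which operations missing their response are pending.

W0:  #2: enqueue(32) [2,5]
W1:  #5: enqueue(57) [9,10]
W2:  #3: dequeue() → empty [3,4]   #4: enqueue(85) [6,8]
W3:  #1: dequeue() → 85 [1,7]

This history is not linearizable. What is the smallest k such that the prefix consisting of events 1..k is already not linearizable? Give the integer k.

events 1..6 are linearizable, e.g. via #1, #3, #2:
step 1: #1 dequeue() (pending, included) — queue <>
step 2: #3 dequeue() → empty — queue <>
step 3: #2 enqueue(32) — queue <32>
once event 7 joins (#1's response, time 7), exhaustive search finds no witness
every completion of the 1 pending operation (#4) was checked; none linearizes
take #1, #2, #3 (pending dropped): step 1 already fails, because #1 dequeue() → 85 cannot occur there
take #1, #3, #2 (pending dropped): step 1 already fails, because #1 dequeue() → 85 cannot occur there

7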